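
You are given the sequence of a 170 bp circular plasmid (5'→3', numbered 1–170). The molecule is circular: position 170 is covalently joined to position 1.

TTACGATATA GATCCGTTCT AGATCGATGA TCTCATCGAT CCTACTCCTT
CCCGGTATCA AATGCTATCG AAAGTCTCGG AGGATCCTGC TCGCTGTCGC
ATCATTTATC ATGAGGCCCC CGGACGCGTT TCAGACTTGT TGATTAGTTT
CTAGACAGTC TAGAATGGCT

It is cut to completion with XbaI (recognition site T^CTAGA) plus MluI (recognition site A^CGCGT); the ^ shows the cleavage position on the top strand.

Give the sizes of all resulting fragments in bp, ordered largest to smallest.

106, 29, 26, 9 bp

XbaI sites (TCTAGA) start at positions 18, 150, 159.
XbaI cuts after the first base of each site, so after positions 18, 150, 159.
The MluI site (ACGCGT) starts at position 124.
MluI cuts after the first base of each site, so after position 124.
Combined cut positions: 18, 124, 150, 159.
Circular molecule, 4 cuts → 4 fragments:
  19–124 → 106 bp
  125–150 → 26 bp
  151–159 → 9 bp
  160–170 then 1–18 → 11 + 18 = 29 bp
Sorted largest to smallest: 106, 29, 26, 9 bp.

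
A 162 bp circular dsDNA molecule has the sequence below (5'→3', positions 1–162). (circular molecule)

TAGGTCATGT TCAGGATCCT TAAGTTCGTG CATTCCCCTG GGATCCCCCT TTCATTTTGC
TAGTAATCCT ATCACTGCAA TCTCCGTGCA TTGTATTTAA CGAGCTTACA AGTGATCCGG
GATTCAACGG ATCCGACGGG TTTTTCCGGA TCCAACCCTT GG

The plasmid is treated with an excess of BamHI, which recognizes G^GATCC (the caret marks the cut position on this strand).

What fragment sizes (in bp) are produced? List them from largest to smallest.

88, 28, 27, 19 bp

BamHI sites (GGATCC) start at positions 14, 41, 129, 148.
BamHI cuts after the first base of each site, so after positions 14, 41, 129, 148.
Circular molecule, 4 cuts → 4 fragments:
  15–41 → 27 bp
  42–129 → 88 bp
  130–148 → 19 bp
  149–162 then 1–14 → 14 + 14 = 28 bp
Sorted largest to smallest: 88, 28, 27, 19 bp.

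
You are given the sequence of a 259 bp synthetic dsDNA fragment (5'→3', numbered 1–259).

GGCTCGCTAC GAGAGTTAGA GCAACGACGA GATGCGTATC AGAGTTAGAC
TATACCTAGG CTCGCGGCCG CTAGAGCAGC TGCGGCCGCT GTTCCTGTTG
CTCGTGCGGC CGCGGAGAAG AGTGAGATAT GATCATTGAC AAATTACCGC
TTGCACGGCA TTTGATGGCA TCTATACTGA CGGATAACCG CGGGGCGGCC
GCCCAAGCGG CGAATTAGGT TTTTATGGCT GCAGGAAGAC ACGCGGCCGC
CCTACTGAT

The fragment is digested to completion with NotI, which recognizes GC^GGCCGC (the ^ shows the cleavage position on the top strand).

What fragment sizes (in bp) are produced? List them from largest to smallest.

89, 65, 48, 24, 18, 15 bp

NotI sites (GCGGCCGC) start at positions 64, 82, 106, 195, 243.
NotI cuts after base 2 of each site, so after positions 65, 83, 107, 196, 244.
Linear molecule, 5 cuts → 6 fragments:
  1–65 → 65 bp
  66–83 → 18 bp
  84–107 → 24 bp
  108–196 → 89 bp
  197–244 → 48 bp
  245–259 → 15 bp
Sorted largest to smallest: 89, 65, 48, 24, 18, 15 bp.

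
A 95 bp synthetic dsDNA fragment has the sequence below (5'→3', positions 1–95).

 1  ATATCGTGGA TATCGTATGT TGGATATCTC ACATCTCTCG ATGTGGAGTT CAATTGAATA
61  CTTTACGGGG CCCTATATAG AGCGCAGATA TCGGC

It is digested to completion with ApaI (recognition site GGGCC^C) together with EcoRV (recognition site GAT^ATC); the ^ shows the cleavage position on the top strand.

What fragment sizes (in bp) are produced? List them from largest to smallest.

The ApaI site (GGGCCC) starts at position 68.
ApaI cuts after base 5 of each site (before the last base), so after position 72.
EcoRV sites (GATATC) start at positions 9, 23, 87.
EcoRV cuts after base 3 of each site, so after positions 11, 25, 89.
Combined cut positions: 11, 25, 72, 89.
Linear molecule, 4 cuts → 5 fragments:
  1–11 → 11 bp
  12–25 → 14 bp
  26–72 → 47 bp
  73–89 → 17 bp
  90–95 → 6 bp
Sorted largest to smallest: 47, 17, 14, 11, 6 bp.

47, 17, 14, 11, 6 bp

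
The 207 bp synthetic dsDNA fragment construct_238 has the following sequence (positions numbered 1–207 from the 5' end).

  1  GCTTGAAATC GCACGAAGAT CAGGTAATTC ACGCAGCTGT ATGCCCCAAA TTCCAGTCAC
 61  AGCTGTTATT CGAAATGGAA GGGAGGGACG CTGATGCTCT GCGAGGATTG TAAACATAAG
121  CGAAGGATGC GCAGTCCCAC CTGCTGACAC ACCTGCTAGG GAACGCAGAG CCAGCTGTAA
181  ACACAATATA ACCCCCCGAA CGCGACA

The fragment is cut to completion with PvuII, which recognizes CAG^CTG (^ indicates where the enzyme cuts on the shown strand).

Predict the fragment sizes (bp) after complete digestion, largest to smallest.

112, 36, 33, 26 bp

PvuII sites (CAGCTG) start at positions 34, 60, 172.
PvuII cuts after base 3 of each site, so after positions 36, 62, 174.
Linear molecule, 3 cuts → 4 fragments:
  1–36 → 36 bp
  37–62 → 26 bp
  63–174 → 112 bp
  175–207 → 33 bp
Sorted largest to smallest: 112, 36, 33, 26 bp.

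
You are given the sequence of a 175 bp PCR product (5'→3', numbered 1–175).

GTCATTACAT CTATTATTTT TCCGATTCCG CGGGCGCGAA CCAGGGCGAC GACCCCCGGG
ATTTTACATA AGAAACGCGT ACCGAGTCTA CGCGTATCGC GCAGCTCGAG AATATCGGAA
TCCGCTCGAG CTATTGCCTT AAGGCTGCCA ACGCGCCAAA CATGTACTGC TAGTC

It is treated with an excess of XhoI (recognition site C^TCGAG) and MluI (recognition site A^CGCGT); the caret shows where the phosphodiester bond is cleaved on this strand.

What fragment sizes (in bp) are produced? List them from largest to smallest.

XhoI sites (CTCGAG) start at positions 105, 125.
XhoI cuts after the first base of each site, so after positions 105, 125.
MluI sites (ACGCGT) start at positions 75, 90.
MluI cuts after the first base of each site, so after positions 75, 90.
Combined cut positions: 75, 90, 105, 125.
Linear molecule, 4 cuts → 5 fragments:
  1–75 → 75 bp
  76–90 → 15 bp
  91–105 → 15 bp
  106–125 → 20 bp
  126–175 → 50 bp
Sorted largest to smallest: 75, 50, 20, 15, 15 bp.

75, 50, 20, 15, 15 bp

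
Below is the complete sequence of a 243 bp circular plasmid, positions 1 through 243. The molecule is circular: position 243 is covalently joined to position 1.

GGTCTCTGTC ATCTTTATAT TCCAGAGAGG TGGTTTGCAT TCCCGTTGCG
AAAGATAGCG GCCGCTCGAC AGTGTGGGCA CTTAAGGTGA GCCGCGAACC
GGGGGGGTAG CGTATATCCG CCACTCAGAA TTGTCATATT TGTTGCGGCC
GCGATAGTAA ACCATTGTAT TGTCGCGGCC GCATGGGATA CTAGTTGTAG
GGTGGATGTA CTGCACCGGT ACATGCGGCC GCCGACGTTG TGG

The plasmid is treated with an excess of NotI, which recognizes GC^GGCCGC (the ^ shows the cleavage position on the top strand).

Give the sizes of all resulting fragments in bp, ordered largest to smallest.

87, 76, 50, 30 bp

NotI sites (GCGGCCGC) start at positions 58, 145, 175, 225.
NotI cuts after base 2 of each site, so after positions 59, 146, 176, 226.
Circular molecule, 4 cuts → 4 fragments:
  60–146 → 87 bp
  147–176 → 30 bp
  177–226 → 50 bp
  227–243 then 1–59 → 17 + 59 = 76 bp
Sorted largest to smallest: 87, 76, 50, 30 bp.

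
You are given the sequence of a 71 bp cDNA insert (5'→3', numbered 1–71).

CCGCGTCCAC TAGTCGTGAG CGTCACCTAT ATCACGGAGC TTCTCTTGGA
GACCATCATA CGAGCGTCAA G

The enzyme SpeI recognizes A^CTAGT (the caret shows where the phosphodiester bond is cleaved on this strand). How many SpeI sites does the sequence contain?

ACTAGT occurs starting at position 9.
SpeI cuts at 1 site.

1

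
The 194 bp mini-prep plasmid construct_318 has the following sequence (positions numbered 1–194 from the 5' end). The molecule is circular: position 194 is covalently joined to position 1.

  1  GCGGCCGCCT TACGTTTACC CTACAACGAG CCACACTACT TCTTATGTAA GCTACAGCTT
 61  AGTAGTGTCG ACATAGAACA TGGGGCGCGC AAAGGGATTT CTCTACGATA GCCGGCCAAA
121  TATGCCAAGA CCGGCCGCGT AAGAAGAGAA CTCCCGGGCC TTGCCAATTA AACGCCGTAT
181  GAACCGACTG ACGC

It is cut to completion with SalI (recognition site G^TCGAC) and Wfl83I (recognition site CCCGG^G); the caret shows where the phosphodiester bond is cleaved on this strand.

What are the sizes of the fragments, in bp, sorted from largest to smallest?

The SalI site (GTCGAC) starts at position 67.
SalI cuts after the first base of each site, so after position 67.
The Wfl83I site (CCCGGG) starts at position 153.
Wfl83I cuts after base 5 of each site (before the last base), so after position 157.
Combined cut positions: 67, 157.
Circular molecule, 2 cuts → 2 fragments:
  68–157 → 90 bp
  158–194 then 1–67 → 37 + 67 = 104 bp
Sorted largest to smallest: 104, 90 bp.

104, 90 bp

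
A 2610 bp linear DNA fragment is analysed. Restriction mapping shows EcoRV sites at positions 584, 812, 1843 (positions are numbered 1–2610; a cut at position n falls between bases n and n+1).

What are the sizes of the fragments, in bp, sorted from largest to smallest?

1031, 767, 584, 228 bp

Linear molecule, 3 cuts → 4 fragments:
  584 − 0 = 584 bp
  812 − 584 = 228 bp
  1843 − 812 = 1031 bp
  2610 − 1843 = 767 bp
Sorted largest to smallest: 1031, 767, 584, 228 bp.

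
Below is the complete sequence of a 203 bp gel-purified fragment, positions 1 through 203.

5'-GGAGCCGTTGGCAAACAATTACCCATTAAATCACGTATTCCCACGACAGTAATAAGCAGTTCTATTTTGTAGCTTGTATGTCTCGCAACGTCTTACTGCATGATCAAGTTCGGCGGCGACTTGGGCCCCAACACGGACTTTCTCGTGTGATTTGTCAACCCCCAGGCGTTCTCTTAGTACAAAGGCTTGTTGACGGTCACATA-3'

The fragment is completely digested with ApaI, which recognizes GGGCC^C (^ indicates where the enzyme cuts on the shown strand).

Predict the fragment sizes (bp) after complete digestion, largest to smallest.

127, 76 bp

The ApaI site (GGGCCC) starts at position 123.
ApaI cuts after base 5 of each site (before the last base), so after position 127.
Linear molecule, 1 cut → 2 fragments:
  1–127 → 127 bp
  128–203 → 76 bp
Sorted largest to smallest: 127, 76 bp.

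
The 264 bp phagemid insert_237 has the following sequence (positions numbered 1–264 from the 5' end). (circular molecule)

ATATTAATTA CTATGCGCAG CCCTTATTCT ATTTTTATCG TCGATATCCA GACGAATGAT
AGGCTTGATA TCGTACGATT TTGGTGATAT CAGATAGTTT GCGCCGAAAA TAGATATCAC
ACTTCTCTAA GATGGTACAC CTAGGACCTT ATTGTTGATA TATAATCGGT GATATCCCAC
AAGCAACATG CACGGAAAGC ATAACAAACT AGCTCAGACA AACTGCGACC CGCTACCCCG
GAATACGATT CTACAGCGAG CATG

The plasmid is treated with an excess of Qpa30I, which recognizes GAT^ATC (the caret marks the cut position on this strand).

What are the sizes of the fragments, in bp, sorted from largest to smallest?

Qpa30I sites (GATATC) start at positions 43, 67, 86, 113, 171.
Qpa30I cuts after base 3 of each site, so after positions 45, 69, 88, 115, 173.
Circular molecule, 5 cuts → 5 fragments:
  46–69 → 24 bp
  70–88 → 19 bp
  89–115 → 27 bp
  116–173 → 58 bp
  174–264 then 1–45 → 91 + 45 = 136 bp
Sorted largest to smallest: 136, 58, 27, 24, 19 bp.

136, 58, 27, 24, 19 bp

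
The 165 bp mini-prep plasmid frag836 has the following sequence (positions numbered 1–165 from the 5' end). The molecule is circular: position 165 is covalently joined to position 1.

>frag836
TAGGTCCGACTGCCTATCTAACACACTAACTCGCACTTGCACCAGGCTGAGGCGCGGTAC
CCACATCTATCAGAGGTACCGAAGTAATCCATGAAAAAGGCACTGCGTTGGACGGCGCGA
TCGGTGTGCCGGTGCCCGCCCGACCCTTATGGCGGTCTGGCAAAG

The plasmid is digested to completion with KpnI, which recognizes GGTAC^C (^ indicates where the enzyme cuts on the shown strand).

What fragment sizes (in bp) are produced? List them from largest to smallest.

KpnI sites (GGTACC) start at positions 56, 75.
KpnI cuts after base 5 of each site (before the last base), so after positions 60, 79.
Circular molecule, 2 cuts → 2 fragments:
  61–79 → 19 bp
  80–165 then 1–60 → 86 + 60 = 146 bp
Sorted largest to smallest: 146, 19 bp.

146, 19 bp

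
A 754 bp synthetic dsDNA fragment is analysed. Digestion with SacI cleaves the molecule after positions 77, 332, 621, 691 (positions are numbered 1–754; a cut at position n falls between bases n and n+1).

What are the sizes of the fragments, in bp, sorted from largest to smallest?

289, 255, 77, 70, 63 bp

Linear molecule, 4 cuts → 5 fragments:
  77 − 0 = 77 bp
  332 − 77 = 255 bp
  621 − 332 = 289 bp
  691 − 621 = 70 bp
  754 − 691 = 63 bp
Sorted largest to smallest: 289, 255, 77, 70, 63 bp.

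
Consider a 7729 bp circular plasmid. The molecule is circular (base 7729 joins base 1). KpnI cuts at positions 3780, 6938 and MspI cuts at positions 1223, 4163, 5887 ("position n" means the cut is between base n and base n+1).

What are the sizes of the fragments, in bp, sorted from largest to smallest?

2557, 2014, 1724, 1051, 383 bp

Combined cut positions (sorted): 1223, 3780, 4163, 5887, 6938.
Circular molecule, 5 cuts → 5 fragments:
  3780 − 1223 = 2557 bp
  4163 − 3780 = 383 bp
  5887 − 4163 = 1724 bp
  6938 − 5887 = 1051 bp
  wrap: 7729 − 6938 + 1223 = 2014 bp
Sorted largest to smallest: 2557, 2014, 1724, 1051, 383 bp.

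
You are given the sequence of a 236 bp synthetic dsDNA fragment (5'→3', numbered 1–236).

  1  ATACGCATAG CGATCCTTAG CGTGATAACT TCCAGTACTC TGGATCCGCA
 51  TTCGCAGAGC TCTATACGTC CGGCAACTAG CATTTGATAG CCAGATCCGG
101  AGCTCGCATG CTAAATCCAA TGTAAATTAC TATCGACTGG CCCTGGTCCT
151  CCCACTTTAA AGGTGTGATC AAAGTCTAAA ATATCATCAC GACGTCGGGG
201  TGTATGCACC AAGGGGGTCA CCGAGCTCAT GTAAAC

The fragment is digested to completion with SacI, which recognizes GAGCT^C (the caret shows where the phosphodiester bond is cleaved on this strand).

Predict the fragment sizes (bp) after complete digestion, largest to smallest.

123, 61, 43, 9 bp

SacI sites (GAGCTC) start at positions 57, 100, 223.
SacI cuts after base 5 of each site (before the last base), so after positions 61, 104, 227.
Linear molecule, 3 cuts → 4 fragments:
  1–61 → 61 bp
  62–104 → 43 bp
  105–227 → 123 bp
  228–236 → 9 bp
Sorted largest to smallest: 123, 61, 43, 9 bp.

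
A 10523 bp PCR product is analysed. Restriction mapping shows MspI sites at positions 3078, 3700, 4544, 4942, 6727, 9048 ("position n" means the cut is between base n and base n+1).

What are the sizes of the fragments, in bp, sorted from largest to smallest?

3078, 2321, 1785, 1475, 844, 622, 398 bp

Linear molecule, 6 cuts → 7 fragments:
  3078 − 0 = 3078 bp
  3700 − 3078 = 622 bp
  4544 − 3700 = 844 bp
  4942 − 4544 = 398 bp
  6727 − 4942 = 1785 bp
  9048 − 6727 = 2321 bp
  10523 − 9048 = 1475 bp
Sorted largest to smallest: 3078, 2321, 1785, 1475, 844, 622, 398 bp.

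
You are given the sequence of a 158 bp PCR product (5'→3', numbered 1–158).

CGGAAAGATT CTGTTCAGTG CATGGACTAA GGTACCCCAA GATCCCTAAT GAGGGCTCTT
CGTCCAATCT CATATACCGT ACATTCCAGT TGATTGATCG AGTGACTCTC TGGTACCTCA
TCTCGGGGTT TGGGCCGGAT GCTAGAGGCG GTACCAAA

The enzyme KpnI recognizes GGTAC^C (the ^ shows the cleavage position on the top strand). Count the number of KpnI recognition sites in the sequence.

GGTACC occurs starting at positions 31, 112, 150.
KpnI cuts at 3 sites.

3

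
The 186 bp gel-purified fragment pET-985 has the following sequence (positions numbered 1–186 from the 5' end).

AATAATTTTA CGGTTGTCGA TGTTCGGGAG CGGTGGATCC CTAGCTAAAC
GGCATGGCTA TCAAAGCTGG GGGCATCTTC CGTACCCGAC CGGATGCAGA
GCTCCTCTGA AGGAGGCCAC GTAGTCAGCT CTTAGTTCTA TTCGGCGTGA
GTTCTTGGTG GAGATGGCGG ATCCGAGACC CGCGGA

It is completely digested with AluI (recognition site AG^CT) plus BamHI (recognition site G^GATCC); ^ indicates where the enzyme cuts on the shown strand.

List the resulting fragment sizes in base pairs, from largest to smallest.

41, 35, 35, 27, 22, 17, 9 bp

AluI sites (AGCT) start at positions 43, 65, 100, 127.
AluI cuts after base 2 of each site, so after positions 44, 66, 101, 128.
BamHI sites (GGATCC) start at positions 35, 169.
BamHI cuts after the first base of each site, so after positions 35, 169.
Combined cut positions: 35, 44, 66, 101, 128, 169.
Linear molecule, 6 cuts → 7 fragments:
  1–35 → 35 bp
  36–44 → 9 bp
  45–66 → 22 bp
  67–101 → 35 bp
  102–128 → 27 bp
  129–169 → 41 bp
  170–186 → 17 bp
Sorted largest to smallest: 41, 35, 35, 27, 22, 17, 9 bp.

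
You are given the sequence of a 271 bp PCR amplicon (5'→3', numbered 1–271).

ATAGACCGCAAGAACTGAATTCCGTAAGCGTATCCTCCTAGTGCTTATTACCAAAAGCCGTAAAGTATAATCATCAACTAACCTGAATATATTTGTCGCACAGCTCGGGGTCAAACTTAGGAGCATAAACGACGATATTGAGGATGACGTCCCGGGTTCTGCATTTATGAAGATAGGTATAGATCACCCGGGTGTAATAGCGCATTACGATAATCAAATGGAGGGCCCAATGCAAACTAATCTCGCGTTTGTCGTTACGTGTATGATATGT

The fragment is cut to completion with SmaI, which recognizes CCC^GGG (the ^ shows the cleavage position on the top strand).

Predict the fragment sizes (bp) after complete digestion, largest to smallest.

SmaI sites (CCCGGG) start at positions 151, 187.
SmaI cuts after base 3 of each site, so after positions 153, 189.
Linear molecule, 2 cuts → 3 fragments:
  1–153 → 153 bp
  154–189 → 36 bp
  190–271 → 82 bp
Sorted largest to smallest: 153, 82, 36 bp.

153, 82, 36 bp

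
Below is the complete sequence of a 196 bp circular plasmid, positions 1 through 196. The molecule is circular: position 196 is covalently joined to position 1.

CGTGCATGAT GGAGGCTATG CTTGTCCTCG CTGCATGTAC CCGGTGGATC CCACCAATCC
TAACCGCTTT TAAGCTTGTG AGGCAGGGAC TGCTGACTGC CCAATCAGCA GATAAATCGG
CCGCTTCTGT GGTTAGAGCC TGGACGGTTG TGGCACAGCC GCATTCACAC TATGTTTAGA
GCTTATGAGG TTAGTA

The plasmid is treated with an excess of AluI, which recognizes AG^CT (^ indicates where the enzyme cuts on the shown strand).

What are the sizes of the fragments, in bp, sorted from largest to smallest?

107, 89 bp

AluI sites (AGCT) start at positions 73, 180.
AluI cuts after base 2 of each site, so after positions 74, 181.
Circular molecule, 2 cuts → 2 fragments:
  75–181 → 107 bp
  182–196 then 1–74 → 15 + 74 = 89 bp
Sorted largest to smallest: 107, 89 bp.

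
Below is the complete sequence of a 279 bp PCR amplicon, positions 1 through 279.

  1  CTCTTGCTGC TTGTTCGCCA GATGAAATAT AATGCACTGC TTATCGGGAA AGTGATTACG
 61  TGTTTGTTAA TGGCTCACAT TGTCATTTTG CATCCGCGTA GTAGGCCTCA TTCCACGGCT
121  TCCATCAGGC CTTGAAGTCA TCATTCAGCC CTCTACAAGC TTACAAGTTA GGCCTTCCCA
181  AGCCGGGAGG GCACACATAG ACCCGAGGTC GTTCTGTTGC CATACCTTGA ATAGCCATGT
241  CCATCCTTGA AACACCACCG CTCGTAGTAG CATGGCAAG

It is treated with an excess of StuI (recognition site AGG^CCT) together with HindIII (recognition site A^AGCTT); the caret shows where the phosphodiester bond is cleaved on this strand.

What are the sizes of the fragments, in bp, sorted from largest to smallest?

107, 105, 28, 24, 15 bp

StuI sites (AGGCCT) start at positions 103, 127, 170.
StuI cuts after base 3 of each site, so after positions 105, 129, 172.
The HindIII site (AAGCTT) starts at position 157.
HindIII cuts after the first base of each site, so after position 157.
Combined cut positions: 105, 129, 157, 172.
Linear molecule, 4 cuts → 5 fragments:
  1–105 → 105 bp
  106–129 → 24 bp
  130–157 → 28 bp
  158–172 → 15 bp
  173–279 → 107 bp
Sorted largest to smallest: 107, 105, 28, 24, 15 bp.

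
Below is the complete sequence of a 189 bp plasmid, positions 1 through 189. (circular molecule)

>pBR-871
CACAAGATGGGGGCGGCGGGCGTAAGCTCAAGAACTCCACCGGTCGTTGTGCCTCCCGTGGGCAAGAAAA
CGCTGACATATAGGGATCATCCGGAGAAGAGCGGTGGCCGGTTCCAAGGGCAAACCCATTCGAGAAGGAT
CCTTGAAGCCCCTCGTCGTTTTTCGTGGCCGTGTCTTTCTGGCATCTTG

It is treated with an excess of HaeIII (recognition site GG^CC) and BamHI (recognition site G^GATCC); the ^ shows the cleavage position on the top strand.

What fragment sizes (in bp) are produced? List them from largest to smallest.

128, 31, 30 bp

HaeIII sites (GGCC) start at positions 106, 167.
HaeIII cuts after base 2 of each site, so after positions 107, 168.
The BamHI site (GGATCC) starts at position 137.
BamHI cuts after the first base of each site, so after position 137.
Combined cut positions: 107, 137, 168.
Circular molecule, 3 cuts → 3 fragments:
  108–137 → 30 bp
  138–168 → 31 bp
  169–189 then 1–107 → 21 + 107 = 128 bp
Sorted largest to smallest: 128, 31, 30 bp.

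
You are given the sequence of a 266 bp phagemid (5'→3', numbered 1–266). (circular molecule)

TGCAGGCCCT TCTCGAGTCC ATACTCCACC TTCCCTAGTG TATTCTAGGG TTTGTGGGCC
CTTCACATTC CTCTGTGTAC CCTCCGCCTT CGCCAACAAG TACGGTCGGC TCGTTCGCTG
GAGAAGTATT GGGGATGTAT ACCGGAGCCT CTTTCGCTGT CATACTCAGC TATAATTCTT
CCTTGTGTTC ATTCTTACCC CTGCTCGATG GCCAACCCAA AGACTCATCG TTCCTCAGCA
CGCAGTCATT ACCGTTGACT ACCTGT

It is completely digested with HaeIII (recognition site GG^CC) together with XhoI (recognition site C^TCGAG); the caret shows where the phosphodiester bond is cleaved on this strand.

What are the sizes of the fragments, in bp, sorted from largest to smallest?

153, 61, 46, 6 bp

HaeIII sites (GGCC) start at positions 5, 57, 210.
HaeIII cuts after base 2 of each site, so after positions 6, 58, 211.
The XhoI site (CTCGAG) starts at position 12.
XhoI cuts after the first base of each site, so after position 12.
Combined cut positions: 6, 12, 58, 211.
Circular molecule, 4 cuts → 4 fragments:
  7–12 → 6 bp
  13–58 → 46 bp
  59–211 → 153 bp
  212–266 then 1–6 → 55 + 6 = 61 bp
Sorted largest to smallest: 153, 61, 46, 6 bp.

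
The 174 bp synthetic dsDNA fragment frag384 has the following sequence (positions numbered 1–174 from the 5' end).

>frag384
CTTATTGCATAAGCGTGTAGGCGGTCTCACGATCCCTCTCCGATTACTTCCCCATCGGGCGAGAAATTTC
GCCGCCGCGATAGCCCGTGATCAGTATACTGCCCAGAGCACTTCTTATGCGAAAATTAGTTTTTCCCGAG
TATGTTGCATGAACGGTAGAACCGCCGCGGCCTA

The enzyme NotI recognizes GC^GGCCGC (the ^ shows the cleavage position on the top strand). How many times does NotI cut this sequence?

0

No occurrence of GCGGCCGC is present in the sequence.
NotI does not cut: 0 sites.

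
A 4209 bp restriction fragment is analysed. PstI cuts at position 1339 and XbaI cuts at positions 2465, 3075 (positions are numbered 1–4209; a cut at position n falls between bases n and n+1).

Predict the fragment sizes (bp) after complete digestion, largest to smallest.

Combined cut positions (sorted): 1339, 2465, 3075.
Linear molecule, 3 cuts → 4 fragments:
  1339 − 0 = 1339 bp
  2465 − 1339 = 1126 bp
  3075 − 2465 = 610 bp
  4209 − 3075 = 1134 bp
Sorted largest to smallest: 1339, 1134, 1126, 610 bp.

1339, 1134, 1126, 610 bp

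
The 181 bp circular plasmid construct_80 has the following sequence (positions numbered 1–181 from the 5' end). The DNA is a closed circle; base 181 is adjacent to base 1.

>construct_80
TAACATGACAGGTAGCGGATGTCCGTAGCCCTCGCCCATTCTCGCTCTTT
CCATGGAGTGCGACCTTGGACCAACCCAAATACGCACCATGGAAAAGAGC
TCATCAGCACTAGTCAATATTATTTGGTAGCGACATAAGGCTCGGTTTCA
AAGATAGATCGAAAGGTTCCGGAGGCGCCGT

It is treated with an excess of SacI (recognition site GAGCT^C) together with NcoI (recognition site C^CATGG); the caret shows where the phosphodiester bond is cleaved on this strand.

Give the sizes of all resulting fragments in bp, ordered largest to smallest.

131, 36, 14 bp

The SacI site (GAGCTC) starts at position 97.
SacI cuts after base 5 of each site (before the last base), so after position 101.
NcoI sites (CCATGG) start at positions 51, 87.
NcoI cuts after the first base of each site, so after positions 51, 87.
Combined cut positions: 51, 87, 101.
Circular molecule, 3 cuts → 3 fragments:
  52–87 → 36 bp
  88–101 → 14 bp
  102–181 then 1–51 → 80 + 51 = 131 bp
Sorted largest to smallest: 131, 36, 14 bp.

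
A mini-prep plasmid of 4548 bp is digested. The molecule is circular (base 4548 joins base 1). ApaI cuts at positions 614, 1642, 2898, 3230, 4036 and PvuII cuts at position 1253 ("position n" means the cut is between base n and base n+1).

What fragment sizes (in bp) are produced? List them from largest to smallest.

1256, 1126, 806, 639, 389, 332 bp

Combined cut positions (sorted): 614, 1253, 1642, 2898, 3230, 4036.
Circular molecule, 6 cuts → 6 fragments:
  1253 − 614 = 639 bp
  1642 − 1253 = 389 bp
  2898 − 1642 = 1256 bp
  3230 − 2898 = 332 bp
  4036 − 3230 = 806 bp
  wrap: 4548 − 4036 + 614 = 1126 bp
Sorted largest to smallest: 1256, 1126, 806, 639, 389, 332 bp.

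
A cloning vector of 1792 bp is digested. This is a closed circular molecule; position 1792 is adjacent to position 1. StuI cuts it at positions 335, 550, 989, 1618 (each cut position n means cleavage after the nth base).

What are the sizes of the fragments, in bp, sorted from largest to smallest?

629, 509, 439, 215 bp

Circular molecule, 4 cuts → 4 fragments:
  550 − 335 = 215 bp
  989 − 550 = 439 bp
  1618 − 989 = 629 bp
  wrap: 1792 − 1618 + 335 = 509 bp
Sorted largest to smallest: 629, 509, 439, 215 bp.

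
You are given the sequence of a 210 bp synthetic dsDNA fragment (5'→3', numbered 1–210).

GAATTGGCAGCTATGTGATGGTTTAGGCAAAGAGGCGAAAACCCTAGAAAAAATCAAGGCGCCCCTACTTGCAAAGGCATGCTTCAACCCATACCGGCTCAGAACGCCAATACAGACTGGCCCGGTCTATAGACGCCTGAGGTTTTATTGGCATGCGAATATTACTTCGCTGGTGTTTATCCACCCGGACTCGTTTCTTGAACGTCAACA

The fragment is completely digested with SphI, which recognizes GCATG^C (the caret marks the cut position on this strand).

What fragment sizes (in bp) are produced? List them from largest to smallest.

SphI sites (GCATGC) start at positions 77, 151.
SphI cuts after base 5 of each site (before the last base), so after positions 81, 155.
Linear molecule, 2 cuts → 3 fragments:
  1–81 → 81 bp
  82–155 → 74 bp
  156–210 → 55 bp
Sorted largest to smallest: 81, 74, 55 bp.

81, 74, 55 bp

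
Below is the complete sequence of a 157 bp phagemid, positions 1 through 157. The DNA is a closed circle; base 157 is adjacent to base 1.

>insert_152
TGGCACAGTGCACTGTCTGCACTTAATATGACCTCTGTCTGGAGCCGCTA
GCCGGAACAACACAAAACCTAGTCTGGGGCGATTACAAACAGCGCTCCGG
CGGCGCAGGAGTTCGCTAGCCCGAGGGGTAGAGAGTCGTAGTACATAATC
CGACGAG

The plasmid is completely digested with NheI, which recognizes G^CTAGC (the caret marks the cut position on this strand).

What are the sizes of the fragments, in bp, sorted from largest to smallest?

89, 68 bp

NheI sites (GCTAGC) start at positions 47, 115.
NheI cuts after the first base of each site, so after positions 47, 115.
Circular molecule, 2 cuts → 2 fragments:
  48–115 → 68 bp
  116–157 then 1–47 → 42 + 47 = 89 bp
Sorted largest to smallest: 89, 68 bp.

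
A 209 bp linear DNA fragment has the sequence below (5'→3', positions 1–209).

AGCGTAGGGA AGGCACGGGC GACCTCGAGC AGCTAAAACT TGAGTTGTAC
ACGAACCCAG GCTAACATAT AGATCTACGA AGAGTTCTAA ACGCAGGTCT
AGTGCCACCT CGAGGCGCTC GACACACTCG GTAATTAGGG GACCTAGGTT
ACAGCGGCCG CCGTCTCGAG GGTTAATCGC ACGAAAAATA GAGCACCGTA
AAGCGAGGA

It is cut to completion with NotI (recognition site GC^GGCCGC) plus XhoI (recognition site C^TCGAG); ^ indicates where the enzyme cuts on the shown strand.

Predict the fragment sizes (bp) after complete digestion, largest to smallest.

The NotI site (GCGGCCGC) starts at position 154.
NotI cuts after base 2 of each site, so after position 155.
XhoI sites (CTCGAG) start at positions 24, 109, 165.
XhoI cuts after the first base of each site, so after positions 24, 109, 165.
Combined cut positions: 24, 109, 155, 165.
Linear molecule, 4 cuts → 5 fragments:
  1–24 → 24 bp
  25–109 → 85 bp
  110–155 → 46 bp
  156–165 → 10 bp
  166–209 → 44 bp
Sorted largest to smallest: 85, 46, 44, 24, 10 bp.

85, 46, 44, 24, 10 bp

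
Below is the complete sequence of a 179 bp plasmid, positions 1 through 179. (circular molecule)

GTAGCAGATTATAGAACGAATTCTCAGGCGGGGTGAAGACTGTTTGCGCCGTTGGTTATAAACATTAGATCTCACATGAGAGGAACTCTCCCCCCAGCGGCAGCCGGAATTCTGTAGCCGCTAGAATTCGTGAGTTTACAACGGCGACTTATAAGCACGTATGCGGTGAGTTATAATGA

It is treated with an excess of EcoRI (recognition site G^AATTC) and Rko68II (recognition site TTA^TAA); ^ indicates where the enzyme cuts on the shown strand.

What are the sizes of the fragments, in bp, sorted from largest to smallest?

EcoRI sites (GAATTC) start at positions 18, 107, 124.
EcoRI cuts after the first base of each site, so after positions 18, 107, 124.
Rko68II sites (TTATAA) start at positions 56, 149, 171.
Rko68II cuts after base 3 of each site, so after positions 58, 151, 173.
Combined cut positions: 18, 58, 107, 124, 151, 173.
Circular molecule, 6 cuts → 6 fragments:
  19–58 → 40 bp
  59–107 → 49 bp
  108–124 → 17 bp
  125–151 → 27 bp
  152–173 → 22 bp
  174–179 then 1–18 → 6 + 18 = 24 bp
Sorted largest to smallest: 49, 40, 27, 24, 22, 17 bp.

49, 40, 27, 24, 22, 17 bp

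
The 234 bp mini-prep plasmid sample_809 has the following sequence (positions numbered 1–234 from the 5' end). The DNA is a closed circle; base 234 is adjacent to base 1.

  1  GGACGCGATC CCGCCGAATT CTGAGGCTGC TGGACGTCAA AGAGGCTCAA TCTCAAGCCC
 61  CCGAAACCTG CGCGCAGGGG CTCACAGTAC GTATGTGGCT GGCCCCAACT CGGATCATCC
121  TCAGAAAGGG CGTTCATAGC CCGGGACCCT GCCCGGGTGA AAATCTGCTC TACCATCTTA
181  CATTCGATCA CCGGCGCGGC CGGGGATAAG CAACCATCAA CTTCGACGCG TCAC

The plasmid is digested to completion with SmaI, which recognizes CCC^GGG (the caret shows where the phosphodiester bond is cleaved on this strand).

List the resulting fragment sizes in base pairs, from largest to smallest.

222, 12 bp

SmaI sites (CCCGGG) start at positions 140, 152.
SmaI cuts after base 3 of each site, so after positions 142, 154.
Circular molecule, 2 cuts → 2 fragments:
  143–154 → 12 bp
  155–234 then 1–142 → 80 + 142 = 222 bp
Sorted largest to smallest: 222, 12 bp.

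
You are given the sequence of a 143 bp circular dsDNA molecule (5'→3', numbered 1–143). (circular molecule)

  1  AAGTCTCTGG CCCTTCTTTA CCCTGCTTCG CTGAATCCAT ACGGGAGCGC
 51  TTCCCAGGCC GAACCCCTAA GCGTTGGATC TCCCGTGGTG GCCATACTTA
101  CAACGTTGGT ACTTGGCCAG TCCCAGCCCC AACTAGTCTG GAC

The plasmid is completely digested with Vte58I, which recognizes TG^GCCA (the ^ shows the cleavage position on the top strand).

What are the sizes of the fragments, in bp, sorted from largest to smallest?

Vte58I sites (TGGCCA) start at positions 89, 114.
Vte58I cuts after base 2 of each site, so after positions 90, 115.
Circular molecule, 2 cuts → 2 fragments:
  91–115 → 25 bp
  116–143 then 1–90 → 28 + 90 = 118 bp
Sorted largest to smallest: 118, 25 bp.

118, 25 bp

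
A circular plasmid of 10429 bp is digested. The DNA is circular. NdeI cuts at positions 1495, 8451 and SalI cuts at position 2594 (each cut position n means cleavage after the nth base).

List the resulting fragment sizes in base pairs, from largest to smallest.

Combined cut positions (sorted): 1495, 2594, 8451.
Circular molecule, 3 cuts → 3 fragments:
  2594 − 1495 = 1099 bp
  8451 − 2594 = 5857 bp
  wrap: 10429 − 8451 + 1495 = 3473 bp
Sorted largest to smallest: 5857, 3473, 1099 bp.

5857, 3473, 1099 bp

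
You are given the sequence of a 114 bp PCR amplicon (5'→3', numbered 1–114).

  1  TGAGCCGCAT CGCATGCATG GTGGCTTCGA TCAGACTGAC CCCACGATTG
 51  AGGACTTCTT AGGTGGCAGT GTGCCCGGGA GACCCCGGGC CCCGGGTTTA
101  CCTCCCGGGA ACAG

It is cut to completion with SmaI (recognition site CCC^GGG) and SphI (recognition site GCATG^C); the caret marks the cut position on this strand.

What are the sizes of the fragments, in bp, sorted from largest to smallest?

60, 16, 13, 10, 8, 7 bp

SmaI sites (CCCGGG) start at positions 74, 84, 91, 104.
SmaI cuts after base 3 of each site, so after positions 76, 86, 93, 106.
The SphI site (GCATGC) starts at position 12.
SphI cuts after base 5 of each site (before the last base), so after position 16.
Combined cut positions: 16, 76, 86, 93, 106.
Linear molecule, 5 cuts → 6 fragments:
  1–16 → 16 bp
  17–76 → 60 bp
  77–86 → 10 bp
  87–93 → 7 bp
  94–106 → 13 bp
  107–114 → 8 bp
Sorted largest to smallest: 60, 16, 13, 10, 8, 7 bp.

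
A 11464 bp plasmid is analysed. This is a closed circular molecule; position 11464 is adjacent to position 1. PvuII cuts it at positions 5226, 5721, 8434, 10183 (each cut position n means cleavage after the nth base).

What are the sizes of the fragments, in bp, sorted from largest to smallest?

6507, 2713, 1749, 495 bp

Circular molecule, 4 cuts → 4 fragments:
  5721 − 5226 = 495 bp
  8434 − 5721 = 2713 bp
  10183 − 8434 = 1749 bp
  wrap: 11464 − 10183 + 5226 = 6507 bp
Sorted largest to smallest: 6507, 2713, 1749, 495 bp.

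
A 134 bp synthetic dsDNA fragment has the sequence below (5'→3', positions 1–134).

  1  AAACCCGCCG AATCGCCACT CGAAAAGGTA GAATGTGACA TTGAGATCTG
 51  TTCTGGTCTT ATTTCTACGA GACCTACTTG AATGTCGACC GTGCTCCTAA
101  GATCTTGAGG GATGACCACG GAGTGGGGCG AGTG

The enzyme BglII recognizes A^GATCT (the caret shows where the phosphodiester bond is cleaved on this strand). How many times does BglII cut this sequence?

AGATCT occurs starting at positions 44, 100.
BglII cuts at 2 sites.

2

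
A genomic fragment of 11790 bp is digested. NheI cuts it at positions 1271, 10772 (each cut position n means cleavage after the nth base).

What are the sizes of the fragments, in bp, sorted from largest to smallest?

9501, 1271, 1018 bp

Linear molecule, 2 cuts → 3 fragments:
  1271 − 0 = 1271 bp
  10772 − 1271 = 9501 bp
  11790 − 10772 = 1018 bp
Sorted largest to smallest: 9501, 1271, 1018 bp.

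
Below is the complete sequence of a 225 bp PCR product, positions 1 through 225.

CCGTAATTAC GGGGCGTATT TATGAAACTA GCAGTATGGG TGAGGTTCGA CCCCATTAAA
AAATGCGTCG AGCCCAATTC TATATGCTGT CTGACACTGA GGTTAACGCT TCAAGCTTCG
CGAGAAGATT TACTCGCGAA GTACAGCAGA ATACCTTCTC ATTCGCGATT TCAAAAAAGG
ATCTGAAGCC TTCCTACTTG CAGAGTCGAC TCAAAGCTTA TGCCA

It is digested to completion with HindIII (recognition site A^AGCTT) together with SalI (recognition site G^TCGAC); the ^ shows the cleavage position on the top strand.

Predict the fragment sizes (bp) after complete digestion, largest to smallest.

113, 92, 11, 9 bp

HindIII sites (AAGCTT) start at positions 113, 214.
HindIII cuts after the first base of each site, so after positions 113, 214.
The SalI site (GTCGAC) starts at position 205.
SalI cuts after the first base of each site, so after position 205.
Combined cut positions: 113, 205, 214.
Linear molecule, 3 cuts → 4 fragments:
  1–113 → 113 bp
  114–205 → 92 bp
  206–214 → 9 bp
  215–225 → 11 bp
Sorted largest to smallest: 113, 92, 11, 9 bp.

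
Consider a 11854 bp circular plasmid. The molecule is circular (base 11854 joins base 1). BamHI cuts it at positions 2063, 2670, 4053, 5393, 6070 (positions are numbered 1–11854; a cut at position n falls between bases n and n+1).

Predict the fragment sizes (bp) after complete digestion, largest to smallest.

Circular molecule, 5 cuts → 5 fragments:
  2670 − 2063 = 607 bp
  4053 − 2670 = 1383 bp
  5393 − 4053 = 1340 bp
  6070 − 5393 = 677 bp
  wrap: 11854 − 6070 + 2063 = 7847 bp
Sorted largest to smallest: 7847, 1383, 1340, 677, 607 bp.

7847, 1383, 1340, 677, 607 bp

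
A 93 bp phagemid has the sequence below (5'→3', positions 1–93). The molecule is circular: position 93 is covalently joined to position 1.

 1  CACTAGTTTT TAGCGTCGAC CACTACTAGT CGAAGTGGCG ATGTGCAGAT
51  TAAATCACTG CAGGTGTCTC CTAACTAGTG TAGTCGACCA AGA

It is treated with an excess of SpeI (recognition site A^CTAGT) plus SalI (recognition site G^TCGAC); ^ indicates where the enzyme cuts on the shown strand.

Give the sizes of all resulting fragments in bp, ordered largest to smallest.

SpeI sites (ACTAGT) start at positions 2, 25, 74.
SpeI cuts after the first base of each site, so after positions 2, 25, 74.
SalI sites (GTCGAC) start at positions 15, 83.
SalI cuts after the first base of each site, so after positions 15, 83.
Combined cut positions: 2, 15, 25, 74, 83.
Circular molecule, 5 cuts → 5 fragments:
  3–15 → 13 bp
  16–25 → 10 bp
  26–74 → 49 bp
  75–83 → 9 bp
  84–93 then 1–2 → 10 + 2 = 12 bp
Sorted largest to smallest: 49, 13, 12, 10, 9 bp.

49, 13, 12, 10, 9 bp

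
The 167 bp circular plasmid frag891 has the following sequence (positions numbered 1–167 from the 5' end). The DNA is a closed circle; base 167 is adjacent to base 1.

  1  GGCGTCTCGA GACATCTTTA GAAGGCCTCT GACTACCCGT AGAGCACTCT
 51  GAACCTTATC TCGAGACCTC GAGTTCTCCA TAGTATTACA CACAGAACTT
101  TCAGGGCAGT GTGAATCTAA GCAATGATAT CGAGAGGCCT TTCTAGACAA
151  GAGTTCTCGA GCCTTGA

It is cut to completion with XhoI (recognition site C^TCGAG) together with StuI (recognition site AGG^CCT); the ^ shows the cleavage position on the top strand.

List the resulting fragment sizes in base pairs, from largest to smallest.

69, 35, 19, 19, 17, 8 bp

XhoI sites (CTCGAG) start at positions 6, 60, 68, 156.
XhoI cuts after the first base of each site, so after positions 6, 60, 68, 156.
StuI sites (AGGCCT) start at positions 23, 135.
StuI cuts after base 3 of each site, so after positions 25, 137.
Combined cut positions: 6, 25, 60, 68, 137, 156.
Circular molecule, 6 cuts → 6 fragments:
  7–25 → 19 bp
  26–60 → 35 bp
  61–68 → 8 bp
  69–137 → 69 bp
  138–156 → 19 bp
  157–167 then 1–6 → 11 + 6 = 17 bp
Sorted largest to smallest: 69, 35, 19, 19, 17, 8 bp.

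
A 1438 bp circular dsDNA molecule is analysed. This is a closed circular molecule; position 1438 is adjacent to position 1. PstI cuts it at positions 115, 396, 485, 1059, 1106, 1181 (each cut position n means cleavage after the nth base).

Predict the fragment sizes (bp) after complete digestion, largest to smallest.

Circular molecule, 6 cuts → 6 fragments:
  396 − 115 = 281 bp
  485 − 396 = 89 bp
  1059 − 485 = 574 bp
  1106 − 1059 = 47 bp
  1181 − 1106 = 75 bp
  wrap: 1438 − 1181 + 115 = 372 bp
Sorted largest to smallest: 574, 372, 281, 89, 75, 47 bp.

574, 372, 281, 89, 75, 47 bp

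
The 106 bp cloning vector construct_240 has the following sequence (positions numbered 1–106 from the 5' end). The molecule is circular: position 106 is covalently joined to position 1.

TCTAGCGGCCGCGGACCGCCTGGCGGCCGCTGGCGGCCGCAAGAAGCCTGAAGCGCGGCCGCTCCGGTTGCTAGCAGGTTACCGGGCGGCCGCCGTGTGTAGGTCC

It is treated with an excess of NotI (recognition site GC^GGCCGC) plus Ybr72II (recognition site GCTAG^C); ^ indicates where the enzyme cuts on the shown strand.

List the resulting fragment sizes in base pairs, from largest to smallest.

25, 22, 18, 18, 13, 10 bp

NotI sites (GCGGCCGC) start at positions 5, 23, 33, 55, 86.
NotI cuts after base 2 of each site, so after positions 6, 24, 34, 56, 87.
The Ybr72II site (GCTAGC) starts at position 70.
Ybr72II cuts after base 5 of each site (before the last base), so after position 74.
Combined cut positions: 6, 24, 34, 56, 74, 87.
Circular molecule, 6 cuts → 6 fragments:
  7–24 → 18 bp
  25–34 → 10 bp
  35–56 → 22 bp
  57–74 → 18 bp
  75–87 → 13 bp
  88–106 then 1–6 → 19 + 6 = 25 bp
Sorted largest to smallest: 25, 22, 18, 18, 13, 10 bp.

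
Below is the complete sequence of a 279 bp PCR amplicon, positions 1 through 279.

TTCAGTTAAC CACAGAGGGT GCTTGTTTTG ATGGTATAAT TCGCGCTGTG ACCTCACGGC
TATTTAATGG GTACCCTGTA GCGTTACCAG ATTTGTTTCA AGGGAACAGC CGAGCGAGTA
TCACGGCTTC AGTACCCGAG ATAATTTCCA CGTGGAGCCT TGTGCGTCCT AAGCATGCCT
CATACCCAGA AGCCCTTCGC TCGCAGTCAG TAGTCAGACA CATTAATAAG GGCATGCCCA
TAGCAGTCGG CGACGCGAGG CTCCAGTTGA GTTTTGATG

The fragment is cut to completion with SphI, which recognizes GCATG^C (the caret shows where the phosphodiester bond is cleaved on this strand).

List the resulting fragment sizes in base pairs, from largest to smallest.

SphI sites (GCATGC) start at positions 173, 232.
SphI cuts after base 5 of each site (before the last base), so after positions 177, 236.
Linear molecule, 2 cuts → 3 fragments:
  1–177 → 177 bp
  178–236 → 59 bp
  237–279 → 43 bp
Sorted largest to smallest: 177, 59, 43 bp.

177, 59, 43 bp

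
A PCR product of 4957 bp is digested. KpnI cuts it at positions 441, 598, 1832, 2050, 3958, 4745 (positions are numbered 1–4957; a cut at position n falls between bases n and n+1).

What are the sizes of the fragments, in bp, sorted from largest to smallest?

Linear molecule, 6 cuts → 7 fragments:
  441 − 0 = 441 bp
  598 − 441 = 157 bp
  1832 − 598 = 1234 bp
  2050 − 1832 = 218 bp
  3958 − 2050 = 1908 bp
  4745 − 3958 = 787 bp
  4957 − 4745 = 212 bp
Sorted largest to smallest: 1908, 1234, 787, 441, 218, 212, 157 bp.

1908, 1234, 787, 441, 218, 212, 157 bp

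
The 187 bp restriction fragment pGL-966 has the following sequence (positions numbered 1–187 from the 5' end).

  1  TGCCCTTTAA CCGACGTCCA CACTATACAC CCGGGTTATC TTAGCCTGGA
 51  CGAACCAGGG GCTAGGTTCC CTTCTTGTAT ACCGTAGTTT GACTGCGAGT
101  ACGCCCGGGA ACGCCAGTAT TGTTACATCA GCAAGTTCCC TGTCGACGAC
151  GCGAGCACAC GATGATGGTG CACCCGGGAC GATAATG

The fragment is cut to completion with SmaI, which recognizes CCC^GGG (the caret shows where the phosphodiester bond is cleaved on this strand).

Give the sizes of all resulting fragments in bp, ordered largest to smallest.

74, 69, 32, 12 bp

SmaI sites (CCCGGG) start at positions 30, 104, 173.
SmaI cuts after base 3 of each site, so after positions 32, 106, 175.
Linear molecule, 3 cuts → 4 fragments:
  1–32 → 32 bp
  33–106 → 74 bp
  107–175 → 69 bp
  176–187 → 12 bp
Sorted largest to smallest: 74, 69, 32, 12 bp.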